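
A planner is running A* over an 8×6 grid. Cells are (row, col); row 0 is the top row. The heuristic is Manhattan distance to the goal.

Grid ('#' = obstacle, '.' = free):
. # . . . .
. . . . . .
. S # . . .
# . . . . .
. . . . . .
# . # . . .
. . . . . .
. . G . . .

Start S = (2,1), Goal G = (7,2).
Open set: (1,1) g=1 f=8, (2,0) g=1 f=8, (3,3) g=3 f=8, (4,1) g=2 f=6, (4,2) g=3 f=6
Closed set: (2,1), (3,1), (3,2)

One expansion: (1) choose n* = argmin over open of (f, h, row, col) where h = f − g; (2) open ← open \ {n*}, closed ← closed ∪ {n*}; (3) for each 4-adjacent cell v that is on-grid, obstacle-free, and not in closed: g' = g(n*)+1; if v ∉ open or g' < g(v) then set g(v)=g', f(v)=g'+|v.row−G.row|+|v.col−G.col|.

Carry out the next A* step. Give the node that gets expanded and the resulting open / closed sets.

step 1: expand (4,2) (f=6, h=3) → closed; open now [(1,1) g=1 f=8, (2,0) g=1 f=8, (3,3) g=3 f=8, (4,1) g=2 f=6, (4,3) g=4 f=8]

expanded=(4,2); open=[(1,1) g=1 f=8, (2,0) g=1 f=8, (3,3) g=3 f=8, (4,1) g=2 f=6, (4,3) g=4 f=8]; closed=[(2,1), (3,1), (3,2), (4,2)]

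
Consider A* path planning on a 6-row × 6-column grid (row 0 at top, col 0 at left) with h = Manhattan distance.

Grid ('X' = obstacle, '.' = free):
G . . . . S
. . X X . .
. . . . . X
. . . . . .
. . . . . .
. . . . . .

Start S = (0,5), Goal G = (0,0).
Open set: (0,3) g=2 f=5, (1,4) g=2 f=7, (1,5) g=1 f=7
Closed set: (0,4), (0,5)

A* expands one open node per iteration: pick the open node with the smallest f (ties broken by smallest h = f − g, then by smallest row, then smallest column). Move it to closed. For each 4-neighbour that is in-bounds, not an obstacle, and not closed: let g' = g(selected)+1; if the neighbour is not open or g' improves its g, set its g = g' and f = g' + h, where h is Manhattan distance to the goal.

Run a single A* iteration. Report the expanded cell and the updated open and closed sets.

expanded=(0,3); open=[(0,2) g=3 f=5, (1,4) g=2 f=7, (1,5) g=1 f=7]; closed=[(0,3), (0,4), (0,5)]

step 1: expand (0,3) (f=5, h=3) → closed; open now [(0,2) g=3 f=5, (1,4) g=2 f=7, (1,5) g=1 f=7]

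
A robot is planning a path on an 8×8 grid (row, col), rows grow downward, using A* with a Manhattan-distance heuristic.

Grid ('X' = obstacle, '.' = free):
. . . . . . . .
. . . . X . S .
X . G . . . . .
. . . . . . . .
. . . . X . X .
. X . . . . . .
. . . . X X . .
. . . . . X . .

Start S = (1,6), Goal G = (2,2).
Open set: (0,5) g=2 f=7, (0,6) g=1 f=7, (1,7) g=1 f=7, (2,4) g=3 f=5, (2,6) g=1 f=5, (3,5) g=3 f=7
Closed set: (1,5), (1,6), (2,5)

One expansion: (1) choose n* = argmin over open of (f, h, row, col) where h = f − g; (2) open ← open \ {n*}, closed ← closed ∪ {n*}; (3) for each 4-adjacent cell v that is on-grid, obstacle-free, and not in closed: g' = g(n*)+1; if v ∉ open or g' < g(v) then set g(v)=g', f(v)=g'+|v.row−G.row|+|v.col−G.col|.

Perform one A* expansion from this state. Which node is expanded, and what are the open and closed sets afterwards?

expanded=(2,4); open=[(0,5) g=2 f=7, (0,6) g=1 f=7, (1,7) g=1 f=7, (2,3) g=4 f=5, (2,6) g=1 f=5, (3,4) g=4 f=7, (3,5) g=3 f=7]; closed=[(1,5), (1,6), (2,4), (2,5)]

step 1: expand (2,4) (f=5, h=2) → closed; open now [(0,5) g=2 f=7, (0,6) g=1 f=7, (1,7) g=1 f=7, (2,3) g=4 f=5, (2,6) g=1 f=5, (3,4) g=4 f=7, (3,5) g=3 f=7]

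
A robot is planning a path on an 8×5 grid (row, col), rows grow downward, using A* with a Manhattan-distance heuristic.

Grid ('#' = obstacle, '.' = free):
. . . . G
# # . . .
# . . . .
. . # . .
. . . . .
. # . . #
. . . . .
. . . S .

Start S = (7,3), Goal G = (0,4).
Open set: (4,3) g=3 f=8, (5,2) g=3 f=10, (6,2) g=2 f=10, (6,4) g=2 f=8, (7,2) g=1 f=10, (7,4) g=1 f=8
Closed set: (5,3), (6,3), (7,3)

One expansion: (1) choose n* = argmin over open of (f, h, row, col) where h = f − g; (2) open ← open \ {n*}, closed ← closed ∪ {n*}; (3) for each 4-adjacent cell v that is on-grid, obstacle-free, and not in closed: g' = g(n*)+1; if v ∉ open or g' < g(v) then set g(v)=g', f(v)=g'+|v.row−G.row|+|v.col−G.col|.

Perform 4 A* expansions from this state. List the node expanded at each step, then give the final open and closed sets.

order=[(4,3) → (3,3) → (2,3) → (1,3)]; open=[(0,3) g=7 f=8, (1,2) g=7 f=10, (1,4) g=7 f=8, (2,2) g=6 f=10, (2,4) g=6 f=8, (3,4) g=5 f=8, (4,2) g=4 f=10, (4,4) g=4 f=8, (5,2) g=3 f=10, (6,2) g=2 f=10, (6,4) g=2 f=8, (7,2) g=1 f=10, (7,4) g=1 f=8]; closed=[(1,3), (2,3), (3,3), (4,3), (5,3), (6,3), (7,3)]

step 1: expand (4,3) (f=8, h=5) → closed; open now [(3,3) g=4 f=8, (4,2) g=4 f=10, (4,4) g=4 f=8, (5,2) g=3 f=10, (6,2) g=2 f=10, (6,4) g=2 f=8, (7,2) g=1 f=10, (7,4) g=1 f=8]
step 2: expand (3,3) (f=8, h=4) → closed; open now [(2,3) g=5 f=8, (3,4) g=5 f=8, (4,2) g=4 f=10, (4,4) g=4 f=8, (5,2) g=3 f=10, (6,2) g=2 f=10, (6,4) g=2 f=8, (7,2) g=1 f=10, (7,4) g=1 f=8]
step 3: expand (2,3) (f=8, h=3) → closed; open now [(1,3) g=6 f=8, (2,2) g=6 f=10, (2,4) g=6 f=8, (3,4) g=5 f=8, (4,2) g=4 f=10, (4,4) g=4 f=8, (5,2) g=3 f=10, (6,2) g=2 f=10, (6,4) g=2 f=8, (7,2) g=1 f=10, (7,4) g=1 f=8]
step 4: expand (1,3) (f=8, h=2) → closed; open now [(0,3) g=7 f=8, (1,2) g=7 f=10, (1,4) g=7 f=8, (2,2) g=6 f=10, (2,4) g=6 f=8, (3,4) g=5 f=8, (4,2) g=4 f=10, (4,4) g=4 f=8, (5,2) g=3 f=10, (6,2) g=2 f=10, (6,4) g=2 f=8, (7,2) g=1 f=10, (7,4) g=1 f=8]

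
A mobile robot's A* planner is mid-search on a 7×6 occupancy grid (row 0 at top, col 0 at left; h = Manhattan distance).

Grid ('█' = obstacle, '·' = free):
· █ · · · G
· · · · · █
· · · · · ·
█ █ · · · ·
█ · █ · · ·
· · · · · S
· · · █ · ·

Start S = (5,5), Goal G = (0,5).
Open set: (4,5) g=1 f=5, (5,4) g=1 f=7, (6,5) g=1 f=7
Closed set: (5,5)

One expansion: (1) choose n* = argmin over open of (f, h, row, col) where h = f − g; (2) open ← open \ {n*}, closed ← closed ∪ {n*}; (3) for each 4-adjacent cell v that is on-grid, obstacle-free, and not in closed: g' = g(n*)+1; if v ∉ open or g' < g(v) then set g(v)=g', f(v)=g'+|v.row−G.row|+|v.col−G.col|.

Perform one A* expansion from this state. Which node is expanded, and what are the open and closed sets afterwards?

expanded=(4,5); open=[(3,5) g=2 f=5, (4,4) g=2 f=7, (5,4) g=1 f=7, (6,5) g=1 f=7]; closed=[(4,5), (5,5)]

step 1: expand (4,5) (f=5, h=4) → closed; open now [(3,5) g=2 f=5, (4,4) g=2 f=7, (5,4) g=1 f=7, (6,5) g=1 f=7]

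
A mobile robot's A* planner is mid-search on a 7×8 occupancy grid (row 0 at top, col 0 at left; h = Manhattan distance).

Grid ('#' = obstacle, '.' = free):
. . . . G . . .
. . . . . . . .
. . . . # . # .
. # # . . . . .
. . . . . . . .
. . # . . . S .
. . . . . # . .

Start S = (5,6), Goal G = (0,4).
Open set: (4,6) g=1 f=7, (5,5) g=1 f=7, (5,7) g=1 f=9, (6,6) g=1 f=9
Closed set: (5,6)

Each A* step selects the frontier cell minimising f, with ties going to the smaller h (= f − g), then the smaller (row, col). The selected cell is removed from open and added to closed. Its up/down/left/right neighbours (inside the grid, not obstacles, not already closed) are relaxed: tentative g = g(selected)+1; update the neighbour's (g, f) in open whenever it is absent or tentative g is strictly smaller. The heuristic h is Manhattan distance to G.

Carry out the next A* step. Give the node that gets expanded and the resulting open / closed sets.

expanded=(4,6); open=[(3,6) g=2 f=7, (4,5) g=2 f=7, (4,7) g=2 f=9, (5,5) g=1 f=7, (5,7) g=1 f=9, (6,6) g=1 f=9]; closed=[(4,6), (5,6)]

step 1: expand (4,6) (f=7, h=6) → closed; open now [(3,6) g=2 f=7, (4,5) g=2 f=7, (4,7) g=2 f=9, (5,5) g=1 f=7, (5,7) g=1 f=9, (6,6) g=1 f=9]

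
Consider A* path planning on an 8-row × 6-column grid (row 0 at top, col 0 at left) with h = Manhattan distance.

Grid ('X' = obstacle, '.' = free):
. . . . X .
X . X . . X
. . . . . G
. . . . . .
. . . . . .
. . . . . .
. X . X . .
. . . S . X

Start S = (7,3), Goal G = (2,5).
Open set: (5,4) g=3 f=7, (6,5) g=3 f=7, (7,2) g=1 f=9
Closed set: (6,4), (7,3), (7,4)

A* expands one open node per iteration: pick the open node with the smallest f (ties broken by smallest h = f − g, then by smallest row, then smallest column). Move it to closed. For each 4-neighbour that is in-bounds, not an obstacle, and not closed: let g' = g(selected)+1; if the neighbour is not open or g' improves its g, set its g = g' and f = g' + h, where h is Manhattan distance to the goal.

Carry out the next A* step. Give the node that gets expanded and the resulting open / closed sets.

step 1: expand (5,4) (f=7, h=4) → closed; open now [(4,4) g=4 f=7, (5,3) g=4 f=9, (5,5) g=4 f=7, (6,5) g=3 f=7, (7,2) g=1 f=9]

expanded=(5,4); open=[(4,4) g=4 f=7, (5,3) g=4 f=9, (5,5) g=4 f=7, (6,5) g=3 f=7, (7,2) g=1 f=9]; closed=[(5,4), (6,4), (7,3), (7,4)]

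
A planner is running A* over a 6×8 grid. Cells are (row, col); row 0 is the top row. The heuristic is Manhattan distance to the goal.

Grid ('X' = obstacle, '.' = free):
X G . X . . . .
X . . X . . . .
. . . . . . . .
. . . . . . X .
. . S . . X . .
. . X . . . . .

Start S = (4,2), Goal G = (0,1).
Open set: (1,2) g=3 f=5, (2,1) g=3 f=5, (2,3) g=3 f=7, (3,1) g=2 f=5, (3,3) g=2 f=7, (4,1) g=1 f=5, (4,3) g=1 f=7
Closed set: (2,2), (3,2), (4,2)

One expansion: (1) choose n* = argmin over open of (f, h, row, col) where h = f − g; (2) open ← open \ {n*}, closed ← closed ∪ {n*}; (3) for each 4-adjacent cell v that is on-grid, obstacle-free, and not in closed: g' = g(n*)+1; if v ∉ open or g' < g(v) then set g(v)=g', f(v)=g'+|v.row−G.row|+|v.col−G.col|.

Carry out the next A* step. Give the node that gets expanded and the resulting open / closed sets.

step 1: expand (1,2) (f=5, h=2) → closed; open now [(0,2) g=4 f=5, (1,1) g=4 f=5, (2,1) g=3 f=5, (2,3) g=3 f=7, (3,1) g=2 f=5, (3,3) g=2 f=7, (4,1) g=1 f=5, (4,3) g=1 f=7]

expanded=(1,2); open=[(0,2) g=4 f=5, (1,1) g=4 f=5, (2,1) g=3 f=5, (2,3) g=3 f=7, (3,1) g=2 f=5, (3,3) g=2 f=7, (4,1) g=1 f=5, (4,3) g=1 f=7]; closed=[(1,2), (2,2), (3,2), (4,2)]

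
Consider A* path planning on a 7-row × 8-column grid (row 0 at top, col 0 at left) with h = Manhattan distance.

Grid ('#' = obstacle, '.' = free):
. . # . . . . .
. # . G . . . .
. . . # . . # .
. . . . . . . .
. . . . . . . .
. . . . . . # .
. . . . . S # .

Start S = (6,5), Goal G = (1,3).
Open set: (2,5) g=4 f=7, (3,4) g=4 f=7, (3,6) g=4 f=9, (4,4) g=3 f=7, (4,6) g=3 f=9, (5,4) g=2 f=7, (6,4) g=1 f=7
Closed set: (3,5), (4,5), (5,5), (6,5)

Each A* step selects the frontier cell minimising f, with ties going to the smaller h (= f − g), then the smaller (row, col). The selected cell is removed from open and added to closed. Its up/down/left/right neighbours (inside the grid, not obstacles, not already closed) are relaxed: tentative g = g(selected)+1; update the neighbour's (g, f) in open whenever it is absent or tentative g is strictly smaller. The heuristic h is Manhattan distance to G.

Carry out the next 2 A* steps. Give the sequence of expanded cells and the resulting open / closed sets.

order=[(2,5) → (1,5)]; open=[(0,5) g=6 f=9, (1,4) g=6 f=7, (1,6) g=6 f=9, (2,4) g=5 f=7, (3,4) g=4 f=7, (3,6) g=4 f=9, (4,4) g=3 f=7, (4,6) g=3 f=9, (5,4) g=2 f=7, (6,4) g=1 f=7]; closed=[(1,5), (2,5), (3,5), (4,5), (5,5), (6,5)]

step 1: expand (2,5) (f=7, h=3) → closed; open now [(1,5) g=5 f=7, (2,4) g=5 f=7, (3,4) g=4 f=7, (3,6) g=4 f=9, (4,4) g=3 f=7, (4,6) g=3 f=9, (5,4) g=2 f=7, (6,4) g=1 f=7]
step 2: expand (1,5) (f=7, h=2) → closed; open now [(0,5) g=6 f=9, (1,4) g=6 f=7, (1,6) g=6 f=9, (2,4) g=5 f=7, (3,4) g=4 f=7, (3,6) g=4 f=9, (4,4) g=3 f=7, (4,6) g=3 f=9, (5,4) g=2 f=7, (6,4) g=1 f=7]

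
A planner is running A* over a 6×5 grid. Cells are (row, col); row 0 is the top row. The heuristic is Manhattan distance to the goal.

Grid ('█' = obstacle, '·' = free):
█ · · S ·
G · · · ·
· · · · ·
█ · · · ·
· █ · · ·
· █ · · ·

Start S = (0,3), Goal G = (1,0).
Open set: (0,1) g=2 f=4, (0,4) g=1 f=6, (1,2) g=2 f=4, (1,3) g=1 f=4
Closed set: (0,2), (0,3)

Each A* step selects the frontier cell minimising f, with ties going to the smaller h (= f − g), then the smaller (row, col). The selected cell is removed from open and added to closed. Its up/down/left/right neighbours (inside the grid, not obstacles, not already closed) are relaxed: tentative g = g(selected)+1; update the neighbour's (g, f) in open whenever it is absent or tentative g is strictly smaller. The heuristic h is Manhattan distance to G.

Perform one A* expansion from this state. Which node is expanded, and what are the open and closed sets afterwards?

expanded=(0,1); open=[(0,4) g=1 f=6, (1,1) g=3 f=4, (1,2) g=2 f=4, (1,3) g=1 f=4]; closed=[(0,1), (0,2), (0,3)]

step 1: expand (0,1) (f=4, h=2) → closed; open now [(0,4) g=1 f=6, (1,1) g=3 f=4, (1,2) g=2 f=4, (1,3) g=1 f=4]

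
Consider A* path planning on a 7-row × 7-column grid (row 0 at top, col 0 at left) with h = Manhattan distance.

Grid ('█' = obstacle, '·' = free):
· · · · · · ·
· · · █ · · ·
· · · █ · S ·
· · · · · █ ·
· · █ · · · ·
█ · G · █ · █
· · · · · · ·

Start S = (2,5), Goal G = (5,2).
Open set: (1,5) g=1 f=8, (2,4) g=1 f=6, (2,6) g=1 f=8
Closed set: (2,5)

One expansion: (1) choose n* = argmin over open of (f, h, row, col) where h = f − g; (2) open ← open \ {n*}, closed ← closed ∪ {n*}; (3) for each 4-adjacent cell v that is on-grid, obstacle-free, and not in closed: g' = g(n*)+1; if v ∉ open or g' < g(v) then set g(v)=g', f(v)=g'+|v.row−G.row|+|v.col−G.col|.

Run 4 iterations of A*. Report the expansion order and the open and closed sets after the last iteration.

step 1: expand (2,4) (f=6, h=5) → closed; open now [(1,4) g=2 f=8, (1,5) g=1 f=8, (2,6) g=1 f=8, (3,4) g=2 f=6]
step 2: expand (3,4) (f=6, h=4) → closed; open now [(1,4) g=2 f=8, (1,5) g=1 f=8, (2,6) g=1 f=8, (3,3) g=3 f=6, (4,4) g=3 f=6]
step 3: expand (3,3) (f=6, h=3) → closed; open now [(1,4) g=2 f=8, (1,5) g=1 f=8, (2,6) g=1 f=8, (3,2) g=4 f=6, (4,3) g=4 f=6, (4,4) g=3 f=6]
step 4: expand (3,2) (f=6, h=2) → closed; open now [(1,4) g=2 f=8, (1,5) g=1 f=8, (2,2) g=5 f=8, (2,6) g=1 f=8, (3,1) g=5 f=8, (4,3) g=4 f=6, (4,4) g=3 f=6]

order=[(2,4) → (3,4) → (3,3) → (3,2)]; open=[(1,4) g=2 f=8, (1,5) g=1 f=8, (2,2) g=5 f=8, (2,6) g=1 f=8, (3,1) g=5 f=8, (4,3) g=4 f=6, (4,4) g=3 f=6]; closed=[(2,4), (2,5), (3,2), (3,3), (3,4)]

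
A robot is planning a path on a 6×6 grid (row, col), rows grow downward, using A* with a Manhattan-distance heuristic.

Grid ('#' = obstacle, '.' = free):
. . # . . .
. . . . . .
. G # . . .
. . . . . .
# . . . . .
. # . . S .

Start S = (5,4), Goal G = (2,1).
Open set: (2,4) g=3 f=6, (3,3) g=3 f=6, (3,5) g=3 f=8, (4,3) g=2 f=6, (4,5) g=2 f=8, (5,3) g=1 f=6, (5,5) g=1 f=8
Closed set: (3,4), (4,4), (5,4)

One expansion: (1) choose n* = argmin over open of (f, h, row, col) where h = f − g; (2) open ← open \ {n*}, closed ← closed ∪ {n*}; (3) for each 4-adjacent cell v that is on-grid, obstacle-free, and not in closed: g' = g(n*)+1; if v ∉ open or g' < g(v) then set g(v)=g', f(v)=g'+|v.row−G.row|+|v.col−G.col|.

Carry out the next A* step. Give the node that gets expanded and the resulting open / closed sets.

expanded=(2,4); open=[(1,4) g=4 f=8, (2,3) g=4 f=6, (2,5) g=4 f=8, (3,3) g=3 f=6, (3,5) g=3 f=8, (4,3) g=2 f=6, (4,5) g=2 f=8, (5,3) g=1 f=6, (5,5) g=1 f=8]; closed=[(2,4), (3,4), (4,4), (5,4)]

step 1: expand (2,4) (f=6, h=3) → closed; open now [(1,4) g=4 f=8, (2,3) g=4 f=6, (2,5) g=4 f=8, (3,3) g=3 f=6, (3,5) g=3 f=8, (4,3) g=2 f=6, (4,5) g=2 f=8, (5,3) g=1 f=6, (5,5) g=1 f=8]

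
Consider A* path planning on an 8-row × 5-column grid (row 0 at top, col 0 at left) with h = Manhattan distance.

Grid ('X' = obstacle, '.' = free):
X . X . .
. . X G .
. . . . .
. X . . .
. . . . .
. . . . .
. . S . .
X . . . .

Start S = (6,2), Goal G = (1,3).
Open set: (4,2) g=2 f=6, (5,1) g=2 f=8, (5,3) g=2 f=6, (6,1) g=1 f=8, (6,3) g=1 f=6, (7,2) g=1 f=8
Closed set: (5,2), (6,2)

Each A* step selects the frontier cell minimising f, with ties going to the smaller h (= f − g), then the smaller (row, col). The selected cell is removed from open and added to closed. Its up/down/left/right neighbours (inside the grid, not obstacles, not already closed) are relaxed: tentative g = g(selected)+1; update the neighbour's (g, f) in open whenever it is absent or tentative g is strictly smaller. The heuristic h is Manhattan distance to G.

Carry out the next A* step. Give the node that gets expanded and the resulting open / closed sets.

step 1: expand (4,2) (f=6, h=4) → closed; open now [(3,2) g=3 f=6, (4,1) g=3 f=8, (4,3) g=3 f=6, (5,1) g=2 f=8, (5,3) g=2 f=6, (6,1) g=1 f=8, (6,3) g=1 f=6, (7,2) g=1 f=8]

expanded=(4,2); open=[(3,2) g=3 f=6, (4,1) g=3 f=8, (4,3) g=3 f=6, (5,1) g=2 f=8, (5,3) g=2 f=6, (6,1) g=1 f=8, (6,3) g=1 f=6, (7,2) g=1 f=8]; closed=[(4,2), (5,2), (6,2)]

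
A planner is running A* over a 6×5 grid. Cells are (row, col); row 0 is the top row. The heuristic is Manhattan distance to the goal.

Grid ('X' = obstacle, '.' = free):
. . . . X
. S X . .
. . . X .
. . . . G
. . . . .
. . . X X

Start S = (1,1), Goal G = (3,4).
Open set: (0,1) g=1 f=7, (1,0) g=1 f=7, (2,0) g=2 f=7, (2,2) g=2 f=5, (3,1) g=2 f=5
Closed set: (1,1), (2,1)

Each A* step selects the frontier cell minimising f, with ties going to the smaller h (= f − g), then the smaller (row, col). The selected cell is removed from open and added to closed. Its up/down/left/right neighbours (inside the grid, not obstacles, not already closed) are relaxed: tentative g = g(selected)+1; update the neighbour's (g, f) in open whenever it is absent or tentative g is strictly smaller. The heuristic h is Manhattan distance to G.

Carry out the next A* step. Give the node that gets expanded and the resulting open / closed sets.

expanded=(2,2); open=[(0,1) g=1 f=7, (1,0) g=1 f=7, (2,0) g=2 f=7, (3,1) g=2 f=5, (3,2) g=3 f=5]; closed=[(1,1), (2,1), (2,2)]

step 1: expand (2,2) (f=5, h=3) → closed; open now [(0,1) g=1 f=7, (1,0) g=1 f=7, (2,0) g=2 f=7, (3,1) g=2 f=5, (3,2) g=3 f=5]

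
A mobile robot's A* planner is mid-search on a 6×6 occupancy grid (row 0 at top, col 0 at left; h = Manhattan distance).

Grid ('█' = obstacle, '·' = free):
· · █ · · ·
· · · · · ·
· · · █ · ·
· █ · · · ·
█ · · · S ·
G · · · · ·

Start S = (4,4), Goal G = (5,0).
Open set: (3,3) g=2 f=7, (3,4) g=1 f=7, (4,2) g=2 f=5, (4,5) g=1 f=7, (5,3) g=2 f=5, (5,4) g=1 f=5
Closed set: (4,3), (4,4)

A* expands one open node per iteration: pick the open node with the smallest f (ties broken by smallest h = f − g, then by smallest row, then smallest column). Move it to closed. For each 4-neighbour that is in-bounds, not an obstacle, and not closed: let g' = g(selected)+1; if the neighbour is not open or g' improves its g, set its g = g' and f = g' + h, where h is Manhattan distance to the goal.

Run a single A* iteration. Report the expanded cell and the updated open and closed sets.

step 1: expand (4,2) (f=5, h=3) → closed; open now [(3,2) g=3 f=7, (3,3) g=2 f=7, (3,4) g=1 f=7, (4,1) g=3 f=5, (4,5) g=1 f=7, (5,2) g=3 f=5, (5,3) g=2 f=5, (5,4) g=1 f=5]

expanded=(4,2); open=[(3,2) g=3 f=7, (3,3) g=2 f=7, (3,4) g=1 f=7, (4,1) g=3 f=5, (4,5) g=1 f=7, (5,2) g=3 f=5, (5,3) g=2 f=5, (5,4) g=1 f=5]; closed=[(4,2), (4,3), (4,4)]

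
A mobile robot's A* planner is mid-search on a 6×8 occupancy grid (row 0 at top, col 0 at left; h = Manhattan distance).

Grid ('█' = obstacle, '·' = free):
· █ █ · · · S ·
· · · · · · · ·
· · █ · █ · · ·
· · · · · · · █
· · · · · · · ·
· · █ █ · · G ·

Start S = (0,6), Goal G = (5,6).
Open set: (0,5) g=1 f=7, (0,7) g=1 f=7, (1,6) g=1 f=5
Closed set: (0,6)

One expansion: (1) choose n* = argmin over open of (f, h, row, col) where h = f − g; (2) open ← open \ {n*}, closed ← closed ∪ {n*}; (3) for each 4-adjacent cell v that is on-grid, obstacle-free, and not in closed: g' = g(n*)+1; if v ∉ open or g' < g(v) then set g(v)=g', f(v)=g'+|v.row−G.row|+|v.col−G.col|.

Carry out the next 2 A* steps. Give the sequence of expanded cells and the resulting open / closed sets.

order=[(1,6) → (2,6)]; open=[(0,5) g=1 f=7, (0,7) g=1 f=7, (1,5) g=2 f=7, (1,7) g=2 f=7, (2,5) g=3 f=7, (2,7) g=3 f=7, (3,6) g=3 f=5]; closed=[(0,6), (1,6), (2,6)]

step 1: expand (1,6) (f=5, h=4) → closed; open now [(0,5) g=1 f=7, (0,7) g=1 f=7, (1,5) g=2 f=7, (1,7) g=2 f=7, (2,6) g=2 f=5]
step 2: expand (2,6) (f=5, h=3) → closed; open now [(0,5) g=1 f=7, (0,7) g=1 f=7, (1,5) g=2 f=7, (1,7) g=2 f=7, (2,5) g=3 f=7, (2,7) g=3 f=7, (3,6) g=3 f=5]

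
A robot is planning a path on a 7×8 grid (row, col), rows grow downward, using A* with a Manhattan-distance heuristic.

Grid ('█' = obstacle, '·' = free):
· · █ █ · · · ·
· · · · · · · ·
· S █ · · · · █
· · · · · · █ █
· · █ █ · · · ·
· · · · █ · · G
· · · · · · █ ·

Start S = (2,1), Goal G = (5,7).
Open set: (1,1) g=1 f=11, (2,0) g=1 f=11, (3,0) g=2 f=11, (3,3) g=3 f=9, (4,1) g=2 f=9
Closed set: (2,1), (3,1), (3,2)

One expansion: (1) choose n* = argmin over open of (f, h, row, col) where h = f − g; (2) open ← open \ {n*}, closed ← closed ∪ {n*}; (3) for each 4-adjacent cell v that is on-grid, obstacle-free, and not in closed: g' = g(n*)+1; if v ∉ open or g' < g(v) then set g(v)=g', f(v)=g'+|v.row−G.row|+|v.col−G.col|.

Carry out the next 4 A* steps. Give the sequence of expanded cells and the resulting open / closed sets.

order=[(3,3) → (3,4) → (3,5) → (4,5)]; open=[(1,1) g=1 f=11, (2,0) g=1 f=11, (2,3) g=4 f=11, (2,4) g=5 f=11, (2,5) g=6 f=11, (3,0) g=2 f=11, (4,1) g=2 f=9, (4,4) g=5 f=9, (4,6) g=7 f=9, (5,5) g=7 f=9]; closed=[(2,1), (3,1), (3,2), (3,3), (3,4), (3,5), (4,5)]

step 1: expand (3,3) (f=9, h=6) → closed; open now [(1,1) g=1 f=11, (2,0) g=1 f=11, (2,3) g=4 f=11, (3,0) g=2 f=11, (3,4) g=4 f=9, (4,1) g=2 f=9]
step 2: expand (3,4) (f=9, h=5) → closed; open now [(1,1) g=1 f=11, (2,0) g=1 f=11, (2,3) g=4 f=11, (2,4) g=5 f=11, (3,0) g=2 f=11, (3,5) g=5 f=9, (4,1) g=2 f=9, (4,4) g=5 f=9]
step 3: expand (3,5) (f=9, h=4) → closed; open now [(1,1) g=1 f=11, (2,0) g=1 f=11, (2,3) g=4 f=11, (2,4) g=5 f=11, (2,5) g=6 f=11, (3,0) g=2 f=11, (4,1) g=2 f=9, (4,4) g=5 f=9, (4,5) g=6 f=9]
step 4: expand (4,5) (f=9, h=3) → closed; open now [(1,1) g=1 f=11, (2,0) g=1 f=11, (2,3) g=4 f=11, (2,4) g=5 f=11, (2,5) g=6 f=11, (3,0) g=2 f=11, (4,1) g=2 f=9, (4,4) g=5 f=9, (4,6) g=7 f=9, (5,5) g=7 f=9]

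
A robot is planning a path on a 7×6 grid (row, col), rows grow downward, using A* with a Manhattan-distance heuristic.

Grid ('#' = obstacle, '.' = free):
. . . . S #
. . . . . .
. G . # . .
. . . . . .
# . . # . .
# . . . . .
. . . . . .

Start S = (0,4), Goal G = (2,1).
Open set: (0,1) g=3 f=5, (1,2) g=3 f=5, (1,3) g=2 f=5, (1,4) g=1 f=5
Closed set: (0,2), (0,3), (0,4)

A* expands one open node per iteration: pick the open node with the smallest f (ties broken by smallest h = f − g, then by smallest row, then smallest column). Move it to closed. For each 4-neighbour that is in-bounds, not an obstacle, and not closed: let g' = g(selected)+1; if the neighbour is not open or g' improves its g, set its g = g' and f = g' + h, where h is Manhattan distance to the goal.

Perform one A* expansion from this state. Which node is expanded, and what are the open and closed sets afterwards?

step 1: expand (0,1) (f=5, h=2) → closed; open now [(0,0) g=4 f=7, (1,1) g=4 f=5, (1,2) g=3 f=5, (1,3) g=2 f=5, (1,4) g=1 f=5]

expanded=(0,1); open=[(0,0) g=4 f=7, (1,1) g=4 f=5, (1,2) g=3 f=5, (1,3) g=2 f=5, (1,4) g=1 f=5]; closed=[(0,1), (0,2), (0,3), (0,4)]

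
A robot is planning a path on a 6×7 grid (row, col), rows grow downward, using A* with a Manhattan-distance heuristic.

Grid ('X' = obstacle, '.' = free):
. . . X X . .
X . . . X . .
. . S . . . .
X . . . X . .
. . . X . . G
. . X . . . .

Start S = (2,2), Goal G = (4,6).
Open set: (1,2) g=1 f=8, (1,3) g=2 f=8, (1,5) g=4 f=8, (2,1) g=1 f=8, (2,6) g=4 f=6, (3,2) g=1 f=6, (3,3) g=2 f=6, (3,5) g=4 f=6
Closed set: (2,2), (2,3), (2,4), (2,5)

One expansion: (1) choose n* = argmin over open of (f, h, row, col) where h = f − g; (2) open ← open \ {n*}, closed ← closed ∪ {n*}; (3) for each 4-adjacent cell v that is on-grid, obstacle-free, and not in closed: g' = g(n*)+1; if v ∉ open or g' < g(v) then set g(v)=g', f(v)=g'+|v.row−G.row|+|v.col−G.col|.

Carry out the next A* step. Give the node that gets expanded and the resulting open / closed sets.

expanded=(2,6); open=[(1,2) g=1 f=8, (1,3) g=2 f=8, (1,5) g=4 f=8, (1,6) g=5 f=8, (2,1) g=1 f=8, (3,2) g=1 f=6, (3,3) g=2 f=6, (3,5) g=4 f=6, (3,6) g=5 f=6]; closed=[(2,2), (2,3), (2,4), (2,5), (2,6)]

step 1: expand (2,6) (f=6, h=2) → closed; open now [(1,2) g=1 f=8, (1,3) g=2 f=8, (1,5) g=4 f=8, (1,6) g=5 f=8, (2,1) g=1 f=8, (3,2) g=1 f=6, (3,3) g=2 f=6, (3,5) g=4 f=6, (3,6) g=5 f=6]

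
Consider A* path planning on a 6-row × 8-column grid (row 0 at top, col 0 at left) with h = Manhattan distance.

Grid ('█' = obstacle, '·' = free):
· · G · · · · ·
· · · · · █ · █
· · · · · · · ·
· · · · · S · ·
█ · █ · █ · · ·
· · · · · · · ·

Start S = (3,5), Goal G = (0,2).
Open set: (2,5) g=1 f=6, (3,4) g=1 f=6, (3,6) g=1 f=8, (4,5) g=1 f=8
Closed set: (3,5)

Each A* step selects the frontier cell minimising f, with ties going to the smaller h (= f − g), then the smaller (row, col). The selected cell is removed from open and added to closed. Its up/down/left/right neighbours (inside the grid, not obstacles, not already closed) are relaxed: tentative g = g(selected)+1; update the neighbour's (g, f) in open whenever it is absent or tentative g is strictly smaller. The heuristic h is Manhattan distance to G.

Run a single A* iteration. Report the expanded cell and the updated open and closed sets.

step 1: expand (2,5) (f=6, h=5) → closed; open now [(2,4) g=2 f=6, (2,6) g=2 f=8, (3,4) g=1 f=6, (3,6) g=1 f=8, (4,5) g=1 f=8]

expanded=(2,5); open=[(2,4) g=2 f=6, (2,6) g=2 f=8, (3,4) g=1 f=6, (3,6) g=1 f=8, (4,5) g=1 f=8]; closed=[(2,5), (3,5)]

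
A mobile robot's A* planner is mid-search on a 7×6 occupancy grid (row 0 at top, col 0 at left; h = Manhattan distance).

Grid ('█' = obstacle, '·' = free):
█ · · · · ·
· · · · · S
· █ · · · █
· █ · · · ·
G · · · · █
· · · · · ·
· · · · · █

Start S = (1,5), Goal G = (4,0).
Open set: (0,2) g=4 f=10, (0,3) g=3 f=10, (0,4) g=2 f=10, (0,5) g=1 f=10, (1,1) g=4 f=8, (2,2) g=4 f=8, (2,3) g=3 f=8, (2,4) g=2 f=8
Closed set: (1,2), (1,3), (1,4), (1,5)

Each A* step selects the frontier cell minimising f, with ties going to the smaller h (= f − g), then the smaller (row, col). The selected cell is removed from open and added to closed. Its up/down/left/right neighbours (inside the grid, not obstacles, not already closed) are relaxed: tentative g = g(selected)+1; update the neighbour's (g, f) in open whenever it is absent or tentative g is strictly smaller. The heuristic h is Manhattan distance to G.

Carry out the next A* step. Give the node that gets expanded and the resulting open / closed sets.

step 1: expand (1,1) (f=8, h=4) → closed; open now [(0,1) g=5 f=10, (0,2) g=4 f=10, (0,3) g=3 f=10, (0,4) g=2 f=10, (0,5) g=1 f=10, (1,0) g=5 f=8, (2,2) g=4 f=8, (2,3) g=3 f=8, (2,4) g=2 f=8]

expanded=(1,1); open=[(0,1) g=5 f=10, (0,2) g=4 f=10, (0,3) g=3 f=10, (0,4) g=2 f=10, (0,5) g=1 f=10, (1,0) g=5 f=8, (2,2) g=4 f=8, (2,3) g=3 f=8, (2,4) g=2 f=8]; closed=[(1,1), (1,2), (1,3), (1,4), (1,5)]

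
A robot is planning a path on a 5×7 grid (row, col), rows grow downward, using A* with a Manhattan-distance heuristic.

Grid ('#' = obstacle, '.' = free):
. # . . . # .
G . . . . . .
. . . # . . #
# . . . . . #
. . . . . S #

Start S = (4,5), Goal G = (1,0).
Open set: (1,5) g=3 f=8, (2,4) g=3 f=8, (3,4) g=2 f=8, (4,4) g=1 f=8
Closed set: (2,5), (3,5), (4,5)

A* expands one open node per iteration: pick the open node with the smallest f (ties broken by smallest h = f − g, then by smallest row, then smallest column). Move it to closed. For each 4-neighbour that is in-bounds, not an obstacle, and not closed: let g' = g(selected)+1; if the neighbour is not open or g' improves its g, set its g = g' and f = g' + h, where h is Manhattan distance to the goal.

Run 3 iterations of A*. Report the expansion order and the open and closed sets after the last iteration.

order=[(1,5) → (1,4) → (1,3)]; open=[(0,3) g=6 f=10, (0,4) g=5 f=10, (1,2) g=6 f=8, (1,6) g=4 f=10, (2,4) g=3 f=8, (3,4) g=2 f=8, (4,4) g=1 f=8]; closed=[(1,3), (1,4), (1,5), (2,5), (3,5), (4,5)]

step 1: expand (1,5) (f=8, h=5) → closed; open now [(1,4) g=4 f=8, (1,6) g=4 f=10, (2,4) g=3 f=8, (3,4) g=2 f=8, (4,4) g=1 f=8]
step 2: expand (1,4) (f=8, h=4) → closed; open now [(0,4) g=5 f=10, (1,3) g=5 f=8, (1,6) g=4 f=10, (2,4) g=3 f=8, (3,4) g=2 f=8, (4,4) g=1 f=8]
step 3: expand (1,3) (f=8, h=3) → closed; open now [(0,3) g=6 f=10, (0,4) g=5 f=10, (1,2) g=6 f=8, (1,6) g=4 f=10, (2,4) g=3 f=8, (3,4) g=2 f=8, (4,4) g=1 f=8]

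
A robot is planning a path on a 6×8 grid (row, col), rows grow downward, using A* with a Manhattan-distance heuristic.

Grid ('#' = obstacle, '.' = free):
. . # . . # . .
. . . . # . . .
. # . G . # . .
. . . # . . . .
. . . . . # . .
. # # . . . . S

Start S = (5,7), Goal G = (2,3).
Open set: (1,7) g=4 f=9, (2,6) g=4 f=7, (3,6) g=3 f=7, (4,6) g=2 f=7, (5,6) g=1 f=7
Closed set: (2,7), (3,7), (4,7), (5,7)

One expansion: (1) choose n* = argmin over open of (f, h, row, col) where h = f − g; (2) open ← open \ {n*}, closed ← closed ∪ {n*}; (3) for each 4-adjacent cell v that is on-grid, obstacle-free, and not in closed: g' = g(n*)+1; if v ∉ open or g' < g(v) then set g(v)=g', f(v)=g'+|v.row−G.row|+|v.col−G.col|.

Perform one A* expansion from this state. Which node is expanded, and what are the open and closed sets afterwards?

step 1: expand (2,6) (f=7, h=3) → closed; open now [(1,6) g=5 f=9, (1,7) g=4 f=9, (3,6) g=3 f=7, (4,6) g=2 f=7, (5,6) g=1 f=7]

expanded=(2,6); open=[(1,6) g=5 f=9, (1,7) g=4 f=9, (3,6) g=3 f=7, (4,6) g=2 f=7, (5,6) g=1 f=7]; closed=[(2,6), (2,7), (3,7), (4,7), (5,7)]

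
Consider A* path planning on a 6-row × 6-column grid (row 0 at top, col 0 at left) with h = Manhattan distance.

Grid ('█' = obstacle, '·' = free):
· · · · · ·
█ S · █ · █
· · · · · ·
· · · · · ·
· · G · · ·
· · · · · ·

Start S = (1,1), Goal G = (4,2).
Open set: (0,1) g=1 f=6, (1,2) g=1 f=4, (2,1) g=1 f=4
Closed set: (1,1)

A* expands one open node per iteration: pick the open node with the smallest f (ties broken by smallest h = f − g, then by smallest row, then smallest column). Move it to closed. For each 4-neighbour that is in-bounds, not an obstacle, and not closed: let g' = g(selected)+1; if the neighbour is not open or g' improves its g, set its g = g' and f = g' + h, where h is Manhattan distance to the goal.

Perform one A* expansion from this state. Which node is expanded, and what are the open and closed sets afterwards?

expanded=(1,2); open=[(0,1) g=1 f=6, (0,2) g=2 f=6, (2,1) g=1 f=4, (2,2) g=2 f=4]; closed=[(1,1), (1,2)]

step 1: expand (1,2) (f=4, h=3) → closed; open now [(0,1) g=1 f=6, (0,2) g=2 f=6, (2,1) g=1 f=4, (2,2) g=2 f=4]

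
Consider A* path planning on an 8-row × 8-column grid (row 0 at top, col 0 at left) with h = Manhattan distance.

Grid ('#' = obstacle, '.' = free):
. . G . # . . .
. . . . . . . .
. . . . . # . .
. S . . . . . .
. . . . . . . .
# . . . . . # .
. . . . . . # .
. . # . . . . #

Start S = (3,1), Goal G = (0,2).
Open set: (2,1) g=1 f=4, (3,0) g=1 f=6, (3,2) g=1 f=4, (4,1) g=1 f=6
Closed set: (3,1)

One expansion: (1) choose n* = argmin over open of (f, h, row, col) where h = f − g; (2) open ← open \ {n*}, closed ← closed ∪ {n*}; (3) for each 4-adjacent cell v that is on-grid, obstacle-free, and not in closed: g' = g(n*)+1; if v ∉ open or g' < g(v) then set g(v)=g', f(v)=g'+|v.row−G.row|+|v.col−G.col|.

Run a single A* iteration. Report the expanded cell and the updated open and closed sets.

step 1: expand (2,1) (f=4, h=3) → closed; open now [(1,1) g=2 f=4, (2,0) g=2 f=6, (2,2) g=2 f=4, (3,0) g=1 f=6, (3,2) g=1 f=4, (4,1) g=1 f=6]

expanded=(2,1); open=[(1,1) g=2 f=4, (2,0) g=2 f=6, (2,2) g=2 f=4, (3,0) g=1 f=6, (3,2) g=1 f=4, (4,1) g=1 f=6]; closed=[(2,1), (3,1)]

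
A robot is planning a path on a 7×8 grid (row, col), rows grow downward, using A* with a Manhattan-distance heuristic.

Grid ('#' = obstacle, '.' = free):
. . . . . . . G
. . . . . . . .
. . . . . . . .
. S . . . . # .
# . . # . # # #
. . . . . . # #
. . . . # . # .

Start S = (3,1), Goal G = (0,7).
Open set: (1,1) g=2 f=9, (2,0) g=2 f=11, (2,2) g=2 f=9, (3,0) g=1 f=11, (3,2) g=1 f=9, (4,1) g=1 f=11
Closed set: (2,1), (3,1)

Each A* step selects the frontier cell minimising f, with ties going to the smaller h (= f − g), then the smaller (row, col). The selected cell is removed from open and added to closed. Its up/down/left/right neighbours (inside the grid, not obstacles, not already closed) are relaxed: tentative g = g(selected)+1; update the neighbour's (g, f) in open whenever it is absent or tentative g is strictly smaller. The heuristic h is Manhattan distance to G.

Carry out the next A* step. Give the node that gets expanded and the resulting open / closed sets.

step 1: expand (1,1) (f=9, h=7) → closed; open now [(0,1) g=3 f=9, (1,0) g=3 f=11, (1,2) g=3 f=9, (2,0) g=2 f=11, (2,2) g=2 f=9, (3,0) g=1 f=11, (3,2) g=1 f=9, (4,1) g=1 f=11]

expanded=(1,1); open=[(0,1) g=3 f=9, (1,0) g=3 f=11, (1,2) g=3 f=9, (2,0) g=2 f=11, (2,2) g=2 f=9, (3,0) g=1 f=11, (3,2) g=1 f=9, (4,1) g=1 f=11]; closed=[(1,1), (2,1), (3,1)]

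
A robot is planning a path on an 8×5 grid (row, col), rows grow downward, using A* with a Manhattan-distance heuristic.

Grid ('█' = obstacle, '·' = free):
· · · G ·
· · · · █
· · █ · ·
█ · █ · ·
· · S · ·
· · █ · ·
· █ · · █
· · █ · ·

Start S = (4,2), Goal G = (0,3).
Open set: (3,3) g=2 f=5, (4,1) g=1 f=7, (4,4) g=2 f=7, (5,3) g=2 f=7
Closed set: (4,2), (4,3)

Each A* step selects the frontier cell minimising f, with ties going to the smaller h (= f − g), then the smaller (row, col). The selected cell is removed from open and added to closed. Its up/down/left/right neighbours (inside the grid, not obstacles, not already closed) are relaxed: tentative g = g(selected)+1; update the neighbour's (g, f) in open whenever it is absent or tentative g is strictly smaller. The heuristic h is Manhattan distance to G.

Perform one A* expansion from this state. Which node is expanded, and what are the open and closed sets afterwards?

expanded=(3,3); open=[(2,3) g=3 f=5, (3,4) g=3 f=7, (4,1) g=1 f=7, (4,4) g=2 f=7, (5,3) g=2 f=7]; closed=[(3,3), (4,2), (4,3)]

step 1: expand (3,3) (f=5, h=3) → closed; open now [(2,3) g=3 f=5, (3,4) g=3 f=7, (4,1) g=1 f=7, (4,4) g=2 f=7, (5,3) g=2 f=7]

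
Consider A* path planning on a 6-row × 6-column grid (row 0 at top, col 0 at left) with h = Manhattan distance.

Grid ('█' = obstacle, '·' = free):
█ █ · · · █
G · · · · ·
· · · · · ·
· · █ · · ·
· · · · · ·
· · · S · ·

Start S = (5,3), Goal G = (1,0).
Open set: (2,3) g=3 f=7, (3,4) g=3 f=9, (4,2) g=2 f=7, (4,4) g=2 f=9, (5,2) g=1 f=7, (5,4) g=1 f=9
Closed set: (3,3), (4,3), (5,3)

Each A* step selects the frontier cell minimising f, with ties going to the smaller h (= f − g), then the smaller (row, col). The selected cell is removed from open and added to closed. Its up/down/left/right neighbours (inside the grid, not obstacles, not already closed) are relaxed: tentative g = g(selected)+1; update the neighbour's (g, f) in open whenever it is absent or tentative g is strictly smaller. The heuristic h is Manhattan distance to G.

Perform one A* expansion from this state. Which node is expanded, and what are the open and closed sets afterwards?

expanded=(2,3); open=[(1,3) g=4 f=7, (2,2) g=4 f=7, (2,4) g=4 f=9, (3,4) g=3 f=9, (4,2) g=2 f=7, (4,4) g=2 f=9, (5,2) g=1 f=7, (5,4) g=1 f=9]; closed=[(2,3), (3,3), (4,3), (5,3)]

step 1: expand (2,3) (f=7, h=4) → closed; open now [(1,3) g=4 f=7, (2,2) g=4 f=7, (2,4) g=4 f=9, (3,4) g=3 f=9, (4,2) g=2 f=7, (4,4) g=2 f=9, (5,2) g=1 f=7, (5,4) g=1 f=9]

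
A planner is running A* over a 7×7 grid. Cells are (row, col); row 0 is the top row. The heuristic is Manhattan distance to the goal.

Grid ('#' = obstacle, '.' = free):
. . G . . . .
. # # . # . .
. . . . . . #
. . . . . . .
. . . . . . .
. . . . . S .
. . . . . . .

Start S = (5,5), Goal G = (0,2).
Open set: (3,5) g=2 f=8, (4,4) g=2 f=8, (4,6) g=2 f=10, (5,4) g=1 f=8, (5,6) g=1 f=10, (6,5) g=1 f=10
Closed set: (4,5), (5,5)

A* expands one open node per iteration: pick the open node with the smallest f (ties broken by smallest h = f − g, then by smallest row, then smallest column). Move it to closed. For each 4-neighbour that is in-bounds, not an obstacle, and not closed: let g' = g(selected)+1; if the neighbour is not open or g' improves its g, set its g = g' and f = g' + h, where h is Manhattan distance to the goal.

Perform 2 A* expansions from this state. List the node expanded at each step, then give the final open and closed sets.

step 1: expand (3,5) (f=8, h=6) → closed; open now [(2,5) g=3 f=8, (3,4) g=3 f=8, (3,6) g=3 f=10, (4,4) g=2 f=8, (4,6) g=2 f=10, (5,4) g=1 f=8, (5,6) g=1 f=10, (6,5) g=1 f=10]
step 2: expand (2,5) (f=8, h=5) → closed; open now [(1,5) g=4 f=8, (2,4) g=4 f=8, (3,4) g=3 f=8, (3,6) g=3 f=10, (4,4) g=2 f=8, (4,6) g=2 f=10, (5,4) g=1 f=8, (5,6) g=1 f=10, (6,5) g=1 f=10]

order=[(3,5) → (2,5)]; open=[(1,5) g=4 f=8, (2,4) g=4 f=8, (3,4) g=3 f=8, (3,6) g=3 f=10, (4,4) g=2 f=8, (4,6) g=2 f=10, (5,4) g=1 f=8, (5,6) g=1 f=10, (6,5) g=1 f=10]; closed=[(2,5), (3,5), (4,5), (5,5)]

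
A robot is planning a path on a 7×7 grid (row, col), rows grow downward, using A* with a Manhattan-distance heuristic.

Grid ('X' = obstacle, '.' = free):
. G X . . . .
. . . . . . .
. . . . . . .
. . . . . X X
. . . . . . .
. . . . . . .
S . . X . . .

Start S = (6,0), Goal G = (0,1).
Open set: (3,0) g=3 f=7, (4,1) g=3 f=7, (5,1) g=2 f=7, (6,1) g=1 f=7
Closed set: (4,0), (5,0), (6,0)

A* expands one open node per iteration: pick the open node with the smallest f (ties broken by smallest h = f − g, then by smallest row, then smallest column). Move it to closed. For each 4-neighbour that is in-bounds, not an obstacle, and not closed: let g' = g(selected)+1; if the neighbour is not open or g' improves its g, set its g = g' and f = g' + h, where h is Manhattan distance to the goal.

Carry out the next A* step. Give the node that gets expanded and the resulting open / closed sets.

expanded=(3,0); open=[(2,0) g=4 f=7, (3,1) g=4 f=7, (4,1) g=3 f=7, (5,1) g=2 f=7, (6,1) g=1 f=7]; closed=[(3,0), (4,0), (5,0), (6,0)]

step 1: expand (3,0) (f=7, h=4) → closed; open now [(2,0) g=4 f=7, (3,1) g=4 f=7, (4,1) g=3 f=7, (5,1) g=2 f=7, (6,1) g=1 f=7]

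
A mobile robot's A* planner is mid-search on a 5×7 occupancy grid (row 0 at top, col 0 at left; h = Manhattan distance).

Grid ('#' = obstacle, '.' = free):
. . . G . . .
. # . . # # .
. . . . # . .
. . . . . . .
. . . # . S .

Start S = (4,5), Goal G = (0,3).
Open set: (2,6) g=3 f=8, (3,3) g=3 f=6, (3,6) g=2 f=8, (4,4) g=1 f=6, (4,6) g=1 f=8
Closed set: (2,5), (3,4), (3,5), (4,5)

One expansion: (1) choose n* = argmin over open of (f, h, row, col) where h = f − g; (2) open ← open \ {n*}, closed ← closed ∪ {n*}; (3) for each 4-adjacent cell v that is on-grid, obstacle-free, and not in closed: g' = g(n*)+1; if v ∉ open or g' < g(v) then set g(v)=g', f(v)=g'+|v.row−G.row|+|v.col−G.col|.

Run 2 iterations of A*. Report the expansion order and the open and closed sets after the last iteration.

step 1: expand (3,3) (f=6, h=3) → closed; open now [(2,3) g=4 f=6, (2,6) g=3 f=8, (3,2) g=4 f=8, (3,6) g=2 f=8, (4,4) g=1 f=6, (4,6) g=1 f=8]
step 2: expand (2,3) (f=6, h=2) → closed; open now [(1,3) g=5 f=6, (2,2) g=5 f=8, (2,6) g=3 f=8, (3,2) g=4 f=8, (3,6) g=2 f=8, (4,4) g=1 f=6, (4,6) g=1 f=8]

order=[(3,3) → (2,3)]; open=[(1,3) g=5 f=6, (2,2) g=5 f=8, (2,6) g=3 f=8, (3,2) g=4 f=8, (3,6) g=2 f=8, (4,4) g=1 f=6, (4,6) g=1 f=8]; closed=[(2,3), (2,5), (3,3), (3,4), (3,5), (4,5)]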